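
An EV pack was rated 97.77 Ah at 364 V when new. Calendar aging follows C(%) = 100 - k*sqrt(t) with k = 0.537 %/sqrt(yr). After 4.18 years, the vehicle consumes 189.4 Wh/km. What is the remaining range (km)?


Step 1: capacity retention = 100 - 0.537 * sqrt(4.18) = 100 - 0.537 * 2.0445 = 98.902%
Step 2: C_now = 97.77 * 98.902/100 = 96.696 Ah
Step 3: E_pack = V * C_now = 364 * 96.696 = 35197 Wh
Step 4: range = E_pack / consumption = 35197 / 189.4 = 185.8 km

185.8 km


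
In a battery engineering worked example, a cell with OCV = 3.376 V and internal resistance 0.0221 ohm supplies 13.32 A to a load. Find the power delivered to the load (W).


Step 1: V_terminal = OCV - I*R = 3.376 - 13.32 * 0.0221 = 3.0816 V
Step 2: P_out = V_terminal * I = 3.0816 * 13.32 = 41.05 W

41.05 W


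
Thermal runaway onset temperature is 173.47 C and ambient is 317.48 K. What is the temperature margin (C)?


Convert: T_ambient = 317.48 K = 44.33 C
margin = 173.47 - 44.33 = 129.14 C

129.14 C


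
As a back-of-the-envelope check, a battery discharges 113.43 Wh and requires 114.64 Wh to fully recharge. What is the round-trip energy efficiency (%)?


eta_e = E_dis / E_chg * 100 = 113.43 / 114.64 * 100 = 98.94%

98.94%


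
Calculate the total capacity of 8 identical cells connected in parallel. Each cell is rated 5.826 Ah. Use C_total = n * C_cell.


Parallel capacities add: 8 * 5.826 Ah = 46.608 Ah

46.608 Ah


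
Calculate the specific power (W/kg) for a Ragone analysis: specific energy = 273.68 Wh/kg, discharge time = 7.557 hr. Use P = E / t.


Specific power = 273.68 Wh/kg / 7.557 hr = 36.22 W/kg

36.22 W/kg


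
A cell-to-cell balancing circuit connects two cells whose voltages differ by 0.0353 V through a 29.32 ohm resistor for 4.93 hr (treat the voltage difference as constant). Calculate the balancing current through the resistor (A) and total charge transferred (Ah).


I_bal = dV / R = 0.0353 / 29.32 = 0.001204 A
Q = I_bal * t = 0.001204 * 4.93 = 0.005936 Ah

I=0.001204 A, Q=0.005936 Ah


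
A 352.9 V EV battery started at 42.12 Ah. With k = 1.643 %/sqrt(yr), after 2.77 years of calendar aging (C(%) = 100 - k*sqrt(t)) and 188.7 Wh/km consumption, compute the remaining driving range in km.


Step 1: capacity retention = 100 - 1.643 * sqrt(2.77) = 100 - 1.643 * 1.6643 = 97.266%
Step 2: C_now = 42.12 * 97.266/100 = 40.968 Ah
Step 3: E_pack = V * C_now = 352.9 * 40.968 = 14458 Wh
Step 4: range = E_pack / consumption = 14458 / 188.7 = 76.62 km

76.62 km


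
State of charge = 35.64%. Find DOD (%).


Complement of SOC: DOD = 100% - 35.64% = 64.36%

64.36%


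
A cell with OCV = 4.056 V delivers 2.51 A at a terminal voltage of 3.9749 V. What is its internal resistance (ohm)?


R = (OCV - V) / I = (4.056 - 3.9749) / 2.51 = 0.03231 ohm

0.03231 ohm


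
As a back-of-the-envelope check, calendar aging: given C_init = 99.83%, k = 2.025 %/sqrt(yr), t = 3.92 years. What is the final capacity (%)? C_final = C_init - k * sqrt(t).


sqrt(t) = sqrt(3.92) = 1.9799
C_final = 99.83 - 2.025 * 1.9799 = 95.82%

95.82%


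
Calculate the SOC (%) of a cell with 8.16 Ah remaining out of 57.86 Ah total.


SOC = (remaining / total) * 100 = (8.16 / 57.86) * 100 = 14.10%

14.10%


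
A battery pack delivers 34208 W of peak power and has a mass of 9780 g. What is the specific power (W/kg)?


Convert: m = 9780 g = 9.78 kg
SP = P / m = 34208 / 9.78 = 3498 W/kg

3498 W/kg


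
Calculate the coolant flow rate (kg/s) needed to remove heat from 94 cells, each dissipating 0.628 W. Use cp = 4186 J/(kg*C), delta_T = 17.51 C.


Step 1: Total heat Q = 94 * 0.628 W = 59.032 W
Step 2: denom = cp * dT = 4186 * 17.51 = 73297
Step 3: m_dot = 59.032 / 73297 = 8.054e-04 kg/s

8.054e-04 kg/s


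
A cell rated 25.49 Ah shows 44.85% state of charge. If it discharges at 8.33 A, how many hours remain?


Step 1: remaining = SOC/100 * C_total = 44.85/100 * 25.49 = 11.432 Ah
Step 2: t = remaining / I = 11.432 / 8.33 = 1.372 hr

1.372 hr


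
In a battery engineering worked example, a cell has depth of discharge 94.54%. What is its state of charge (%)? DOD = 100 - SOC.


SOC = 100 - DOD = 100 - 94.54 = 5.46%

5.46%


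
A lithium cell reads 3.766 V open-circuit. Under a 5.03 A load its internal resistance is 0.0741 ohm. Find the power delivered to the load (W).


Step 1: V_terminal = OCV - I*R = 3.766 - 5.03 * 0.0741 = 3.3933 V
Step 2: P_out = V_terminal * I = 3.3933 * 5.03 = 17.07 W

17.07 W


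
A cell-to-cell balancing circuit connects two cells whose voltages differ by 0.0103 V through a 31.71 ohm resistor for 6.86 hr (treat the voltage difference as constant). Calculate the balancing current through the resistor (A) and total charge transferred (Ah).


I_bal = dV / R = 0.0103 / 31.71 = 3.2482e-04 A
Q = I_bal * t = 3.2482e-04 * 6.86 = 0.002228 Ah

I=3.2482e-04 A, Q=0.002228 Ah


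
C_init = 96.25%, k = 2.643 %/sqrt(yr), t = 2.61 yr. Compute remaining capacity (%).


sqrt(t) = sqrt(2.61) = 1.6155
C_final = 96.25 - 2.643 * 1.6155 = 91.98%

91.98%


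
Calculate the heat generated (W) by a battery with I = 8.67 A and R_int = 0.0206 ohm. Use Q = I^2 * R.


Q = I^2 * R = 8.67^2 * 0.0206 = 1.548 W

1.548 W


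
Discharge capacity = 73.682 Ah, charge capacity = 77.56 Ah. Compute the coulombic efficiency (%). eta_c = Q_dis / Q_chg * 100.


Coulombic efficiency = 73.682/77.56 * 100% = 95.00%

95.00%


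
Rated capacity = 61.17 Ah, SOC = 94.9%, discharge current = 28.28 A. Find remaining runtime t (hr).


Step 1: remaining = SOC/100 * C_total = 94.9/100 * 61.17 = 58.05 Ah
Step 2: t = remaining / I = 58.05 / 28.28 = 2.053 hr

2.053 hr


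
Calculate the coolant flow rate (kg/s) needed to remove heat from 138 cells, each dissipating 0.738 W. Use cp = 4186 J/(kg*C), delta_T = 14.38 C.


Q_total = 138 * 0.738 = 101.84 W
m_dot = Q_total / (cp * dT) = 101.84 / (4186 * 14.38) = 0.001692 kg/s

0.001692 kg/s


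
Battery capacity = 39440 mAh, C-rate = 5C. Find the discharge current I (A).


Convert: capacity = 39440 mAh = 39.44 Ah
I = C_rate * capacity = 5 * 39.44 = 197.2 A

197.2 A


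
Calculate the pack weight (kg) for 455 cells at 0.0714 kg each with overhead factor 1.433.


Cell mass sum = 455 * 0.0714 = 32.487 kg
With overhead 1.433: m_pack = 32.487 * 1.433 = 46.55 kg

46.55 kg


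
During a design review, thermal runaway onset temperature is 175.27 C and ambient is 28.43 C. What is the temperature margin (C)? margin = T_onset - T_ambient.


Safety margin = 175.27 C - 28.43 C = 146.84 C

146.84 C


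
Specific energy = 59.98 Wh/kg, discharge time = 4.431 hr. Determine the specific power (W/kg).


P_specific = E / t = 59.98 / 4.431 = 13.54 W/kg

13.54 W/kg


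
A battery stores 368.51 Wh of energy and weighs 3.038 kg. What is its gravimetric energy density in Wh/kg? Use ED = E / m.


Specific energy = 368.51 Wh / 3.038 kg = 121.3 Wh/kg

121.3 Wh/kg


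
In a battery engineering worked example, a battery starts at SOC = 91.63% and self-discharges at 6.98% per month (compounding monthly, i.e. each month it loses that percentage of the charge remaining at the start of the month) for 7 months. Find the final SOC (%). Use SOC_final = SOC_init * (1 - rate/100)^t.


decay = (1 - 6.98/100)^7 = 0.60261
SOC_final = 91.63 * 0.60261 = 55.22%

55.22%


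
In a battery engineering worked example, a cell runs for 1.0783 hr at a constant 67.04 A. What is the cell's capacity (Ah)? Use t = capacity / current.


C = I * t = 67.04 * 1.0783 = 72.29 Ah

72.29 Ah


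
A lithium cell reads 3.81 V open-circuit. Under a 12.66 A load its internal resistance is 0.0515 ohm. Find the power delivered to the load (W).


Step 1: V_terminal = OCV - I*R = 3.81 - 12.66 * 0.0515 = 3.158 V
Step 2: P_out = V_terminal * I = 3.158 * 12.66 = 39.98 W

39.98 W


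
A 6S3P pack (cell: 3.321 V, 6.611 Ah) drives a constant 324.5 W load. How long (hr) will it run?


Step 1: E_pack = Ns * V_cell * Np * C_cell = 6 * 3.321 * 3 * 6.611 = 395.19 Wh
Step 2: t = E_pack / P = 395.19 / 324.5 = 1.218 hr

1.218 hr


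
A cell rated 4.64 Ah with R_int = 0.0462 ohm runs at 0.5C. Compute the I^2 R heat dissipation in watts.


Step 1: I = C_rate * capacity = 0.5 * 4.64 = 2.32 A
Step 2: Q = I^2 * R = 2.32^2 * 0.0462 = 5.3824 * 0.0462 = 0.2487 W

0.2487 W


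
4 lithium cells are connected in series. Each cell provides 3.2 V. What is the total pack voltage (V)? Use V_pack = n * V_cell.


Series voltages add: 4 * 3.2 V = 12.8 V

12.8 V


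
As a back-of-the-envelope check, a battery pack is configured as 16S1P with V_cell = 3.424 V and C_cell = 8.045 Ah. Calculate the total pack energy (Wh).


E = Ns * Vcell * Np * Ccell = 16 * 3.424 * 1 * 8.045 = 440.7 Wh

440.7 Wh


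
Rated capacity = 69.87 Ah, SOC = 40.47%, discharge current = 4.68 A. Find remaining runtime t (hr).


Step 1: remaining = SOC/100 * C_total = 40.47/100 * 69.87 = 28.276 Ah
Step 2: t = remaining / I = 28.276 / 4.68 = 6.042 hr

6.042 hr


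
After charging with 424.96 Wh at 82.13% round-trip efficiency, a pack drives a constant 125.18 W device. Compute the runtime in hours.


Step 1: E_discharge = eta/100 * E_charge = 82.13/100 * 424.96 = 349.02 Wh
Step 2: t = E_discharge / P = 349.02 / 125.18 = 2.788 hr

2.788 hr


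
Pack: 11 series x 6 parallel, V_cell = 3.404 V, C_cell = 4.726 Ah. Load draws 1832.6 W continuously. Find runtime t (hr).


Step 1: E_pack = Ns * V_cell * Np * C_cell = 11 * 3.404 * 6 * 4.726 = 1061.8 Wh
Step 2: t = E_pack / P = 1061.8 / 1832.6 = 0.5794 hr

0.5794 hr


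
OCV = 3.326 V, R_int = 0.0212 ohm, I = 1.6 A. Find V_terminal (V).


IR drop = 1.6 * 0.0212 = 0.03392 V
V = 3.326 - 0.03392 = 3.292 V

3.292 V


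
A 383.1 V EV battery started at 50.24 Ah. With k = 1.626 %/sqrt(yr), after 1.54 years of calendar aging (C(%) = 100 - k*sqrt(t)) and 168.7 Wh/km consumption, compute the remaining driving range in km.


Step 1: capacity retention = 100 - 1.626 * sqrt(1.54) = 100 - 1.626 * 1.241 = 97.982%
Step 2: C_now = 50.24 * 97.982/100 = 49.226 Ah
Step 3: E_pack = V * C_now = 383.1 * 49.226 = 18858 Wh
Step 4: range = E_pack / consumption = 18858 / 168.7 = 111.8 km

111.8 km


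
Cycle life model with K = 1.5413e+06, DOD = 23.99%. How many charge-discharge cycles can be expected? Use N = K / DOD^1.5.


Step 1: DOD^1.5 = 23.99^1.5 = 117.5
Step 2: N = 1.5413e+06 / 117.5 = 13120 cycles

13120 cycles


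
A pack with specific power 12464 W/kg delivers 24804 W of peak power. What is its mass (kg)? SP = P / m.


m = P / SP = 24804 / 12464 = 1.990 kg

1.990 kg


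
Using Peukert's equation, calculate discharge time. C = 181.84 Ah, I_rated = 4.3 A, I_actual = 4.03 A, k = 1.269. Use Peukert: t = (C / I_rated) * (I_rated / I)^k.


t_rated = C / I_rated = 181.84 / 4.3 = 42.288 hr
(I_rated/I)^k = (1.067)^1.269 = 1.0858
t = t_rated * (I_rated/I)^k = 42.288 * 1.0858 = 45.92 hr

45.92 hr


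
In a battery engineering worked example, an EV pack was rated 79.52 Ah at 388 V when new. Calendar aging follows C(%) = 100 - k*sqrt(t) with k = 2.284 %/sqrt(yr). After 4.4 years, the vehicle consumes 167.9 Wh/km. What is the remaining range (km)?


Step 1: capacity retention = 100 - 2.284 * sqrt(4.4) = 100 - 2.284 * 2.0976 = 95.209%
Step 2: C_now = 79.52 * 95.209/100 = 75.71 Ah
Step 3: E_pack = V * C_now = 388 * 75.71 = 29375 Wh
Step 4: range = E_pack / consumption = 29375 / 167.9 = 175.0 km

175.0 km


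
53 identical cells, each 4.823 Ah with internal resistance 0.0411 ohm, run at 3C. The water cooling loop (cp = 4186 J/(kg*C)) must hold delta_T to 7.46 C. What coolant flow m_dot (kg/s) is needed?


Step 1: I = 3 * 4.823 = 14.469 A
Step 2: Q_cell = I^2 * R = 14.469^2 * 0.0411 = 8.6044 W
Step 3: Q_total = 53 * 8.6044 = 456.03 W
Step 4: m_dot = Q_total / (cp * dT) = 456.03 / (4186 * 7.46) = 0.01460 kg/s

0.01460 kg/s


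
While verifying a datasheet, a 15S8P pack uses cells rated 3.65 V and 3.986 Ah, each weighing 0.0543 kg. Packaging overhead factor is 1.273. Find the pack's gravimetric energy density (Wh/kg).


Step 1: V_pack = 15 * 3.65 = 54.75 V
Step 2: C_pack = 8 * 3.986 = 31.888 Ah
Step 3: E_pack = V_pack * C_pack = 54.75 * 31.888 = 1745.9 Wh
Step 4: m_pack = 15 * 8 * 0.0543 * 1.273 = 8.2949 kg
Step 5: ED = E_pack / m_pack = 1745.9 / 8.2949 = 210.5 Wh/kg

210.5 Wh/kg


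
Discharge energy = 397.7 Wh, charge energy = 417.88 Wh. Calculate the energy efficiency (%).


Round-trip efficiency = 397.7/417.88 * 100% = 95.17%

95.17%


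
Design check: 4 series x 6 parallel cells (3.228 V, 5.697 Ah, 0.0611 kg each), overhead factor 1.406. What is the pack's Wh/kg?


Step 1: V_pack = 4 * 3.228 = 12.912 V
Step 2: C_pack = 6 * 5.697 = 34.182 Ah
Step 3: E_pack = V_pack * C_pack = 12.912 * 34.182 = 441.36 Wh
Step 4: m_pack = 4 * 6 * 0.0611 * 1.406 = 2.0618 kg
Step 5: ED = E_pack / m_pack = 441.36 / 2.0618 = 214.1 Wh/kg

214.1 Wh/kg


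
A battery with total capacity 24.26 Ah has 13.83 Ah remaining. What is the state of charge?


SOC% = 13.83 / 24.26 * 100 = 57.01%

57.01%


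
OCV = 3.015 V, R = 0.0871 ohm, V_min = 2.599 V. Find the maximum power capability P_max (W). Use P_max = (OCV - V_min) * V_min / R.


P_max = (OCV - V_min) * V_min / R = (3.015 - 2.599) * 2.599 / 0.0871 = 0.416 * 2.599 / 0.0871 = 12.41 W

12.41 W


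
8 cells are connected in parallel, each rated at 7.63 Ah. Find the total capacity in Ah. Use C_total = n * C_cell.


Parallel capacities add: 8 * 7.63 Ah = 61.04 Ah

61.04 Ah


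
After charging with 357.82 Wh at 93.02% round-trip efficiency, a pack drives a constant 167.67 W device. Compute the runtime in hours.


Step 1: E_discharge = eta/100 * E_charge = 93.02/100 * 357.82 = 332.84 Wh
Step 2: t = E_discharge / P = 332.84 / 167.67 = 1.985 hr

1.985 hr


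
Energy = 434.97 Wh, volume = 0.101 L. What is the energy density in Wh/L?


Volumetric ED = 434.97 Wh / 0.101 L = 4307 Wh/L

4307 Wh/L


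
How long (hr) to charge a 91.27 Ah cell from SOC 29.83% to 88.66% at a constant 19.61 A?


delta_Ah = 91.27 * (88.66 - 29.83) / 100 = 53.694 Ah
t = delta_Ah / I = 53.694 / 19.61 = 2.738 hr

2.738 hr


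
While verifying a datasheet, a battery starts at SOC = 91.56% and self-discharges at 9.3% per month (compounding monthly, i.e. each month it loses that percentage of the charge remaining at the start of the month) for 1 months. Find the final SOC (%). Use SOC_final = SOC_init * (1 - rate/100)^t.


decay = (1 - 9.3/100)^1 = 0.907
SOC_final = 91.56 * 0.907 = 83.04%

83.04%


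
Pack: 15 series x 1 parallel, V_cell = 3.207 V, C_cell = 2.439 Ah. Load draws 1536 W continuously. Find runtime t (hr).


Step 1: E_pack = Ns * V_cell * Np * C_cell = 15 * 3.207 * 1 * 2.439 = 117.33 Wh
Step 2: t = E_pack / P = 117.33 / 1536 = 0.07639 hr

0.07639 hr


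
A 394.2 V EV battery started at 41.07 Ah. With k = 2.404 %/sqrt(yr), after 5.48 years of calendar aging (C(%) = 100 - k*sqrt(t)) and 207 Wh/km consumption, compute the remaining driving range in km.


Step 1: capacity retention = 100 - 2.404 * sqrt(5.48) = 100 - 2.404 * 2.3409 = 94.372%
Step 2: C_now = 41.07 * 94.372/100 = 38.759 Ah
Step 3: E_pack = V * C_now = 394.2 * 38.759 = 15279 Wh
Step 4: range = E_pack / consumption = 15279 / 207 = 73.81 km

73.81 km


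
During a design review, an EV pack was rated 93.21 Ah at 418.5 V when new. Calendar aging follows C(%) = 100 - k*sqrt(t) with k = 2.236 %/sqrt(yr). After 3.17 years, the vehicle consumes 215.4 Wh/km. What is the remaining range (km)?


Step 1: capacity retention = 100 - 2.236 * sqrt(3.17) = 100 - 2.236 * 1.7804 = 96.019%
Step 2: C_now = 93.21 * 96.019/100 = 89.499 Ah
Step 3: E_pack = V * C_now = 418.5 * 89.499 = 37455 Wh
Step 4: range = E_pack / consumption = 37455 / 215.4 = 173.9 km

173.9 km


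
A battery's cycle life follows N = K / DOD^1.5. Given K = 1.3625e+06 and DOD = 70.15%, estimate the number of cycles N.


Step 1: DOD^1.5 = 70.15^1.5 = 587.55
Step 2: N = 1.3625e+06 / 587.55 = 2319 cycles

2319 cycles


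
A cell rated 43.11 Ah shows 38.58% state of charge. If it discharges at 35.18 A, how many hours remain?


Step 1: remaining = SOC/100 * C_total = 38.58/100 * 43.11 = 16.632 Ah
Step 2: t = remaining / I = 16.632 / 35.18 = 0.4728 hr

0.4728 hr


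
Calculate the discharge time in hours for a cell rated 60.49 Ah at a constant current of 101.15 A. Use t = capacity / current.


Runtime = 60.49 Ah / 101.15 A = 0.5980 hr

0.5980 hr


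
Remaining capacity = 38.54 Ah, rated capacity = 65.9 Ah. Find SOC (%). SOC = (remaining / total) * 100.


SOC = (remaining / total) * 100 = (38.54 / 65.9) * 100 = 58.48%

58.48%


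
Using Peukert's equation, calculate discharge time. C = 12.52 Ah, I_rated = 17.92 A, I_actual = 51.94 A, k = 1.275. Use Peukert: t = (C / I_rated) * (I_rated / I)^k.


Step 1: t_rated = C / I_rated = 12.52 / 17.92 = 0.69866 hr
Step 2: ratio = 17.92 / 51.94 = 0.34501
Step 3: ratio^k = 0.34501^1.275 = 0.25748
Step 4: t = t_rated * ratio^k = 0.69866 * 0.25748 = 0.1799 hr

0.1799 hr


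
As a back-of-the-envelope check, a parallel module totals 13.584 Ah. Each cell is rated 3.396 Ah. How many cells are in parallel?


n = C_total / C_cell = 13.584 / 3.396 = 4

4


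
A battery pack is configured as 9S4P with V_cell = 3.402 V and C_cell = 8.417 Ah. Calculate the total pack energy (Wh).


E = Ns * Vcell * Np * Ccell = 9 * 3.402 * 4 * 8.417 = 1031 Wh

1031 Wh


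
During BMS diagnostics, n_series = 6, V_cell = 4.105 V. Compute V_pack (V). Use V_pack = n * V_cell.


V_pack = n * V_cell = 6 * 4.105 = 24.63 V

24.63 V


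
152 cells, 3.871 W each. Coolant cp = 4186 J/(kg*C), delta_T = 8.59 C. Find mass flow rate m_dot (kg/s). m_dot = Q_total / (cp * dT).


Q_total = 152 * 3.871 = 588.39 W
m_dot = Q_total / (cp * dT) = 588.39 / (4186 * 8.59) = 0.01636 kg/s

0.01636 kg/s


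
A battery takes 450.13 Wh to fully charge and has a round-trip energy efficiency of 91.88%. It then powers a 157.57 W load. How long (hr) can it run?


Step 1: E_discharge = eta/100 * E_charge = 91.88/100 * 450.13 = 413.58 Wh
Step 2: t = E_discharge / P = 413.58 / 157.57 = 2.625 hr

2.625 hr


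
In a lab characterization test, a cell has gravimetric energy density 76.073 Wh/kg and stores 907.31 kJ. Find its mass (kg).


Convert: E = 907.31 kJ = 252.03 Wh
m = E / ED = 252.03 / 76.073 = 3.313 kg

3.313 kg


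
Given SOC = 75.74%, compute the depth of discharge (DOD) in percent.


DOD = 100 - SOC = 100 - 75.74 = 24.26%

24.26%


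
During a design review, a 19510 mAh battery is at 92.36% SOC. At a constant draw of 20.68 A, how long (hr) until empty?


Convert: C_total = 19510 mAh = 19.51 Ah
Step 1: remaining = SOC/100 * C_total = 92.36/100 * 19.51 = 18.019 Ah
Step 2: t = remaining / I = 18.019 / 20.68 = 0.8713 hr

0.8713 hr


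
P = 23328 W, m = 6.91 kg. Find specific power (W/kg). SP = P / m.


Specific power = 23328 W / 6.91 kg = 3376 W/kg

3376 W/kg


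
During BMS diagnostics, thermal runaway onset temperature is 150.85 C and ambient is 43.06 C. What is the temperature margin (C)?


margin = T_onset - T_ambient = 150.85 - 43.06 = 107.79 C

107.79 C


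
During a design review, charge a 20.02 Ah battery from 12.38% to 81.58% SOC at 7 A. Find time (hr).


delta_Ah = 20.02 * (81.58 - 12.38) / 100 = 13.854 Ah
t = delta_Ah / I = 13.854 / 7 = 1.979 hr

1.979 hr


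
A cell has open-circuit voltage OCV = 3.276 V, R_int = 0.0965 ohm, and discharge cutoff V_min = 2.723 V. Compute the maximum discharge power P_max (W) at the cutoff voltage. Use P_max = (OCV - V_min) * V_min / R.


dV = OCV - V_min = 0.553 V (so I_max = dV / R)
P_max = dV * V_min / R = 0.553 * 2.723 / 0.0965 = 15.60 W

15.60 W


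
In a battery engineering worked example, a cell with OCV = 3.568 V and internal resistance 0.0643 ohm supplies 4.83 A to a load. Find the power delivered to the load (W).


Step 1: V_terminal = OCV - I*R = 3.568 - 4.83 * 0.0643 = 3.2574 V
Step 2: P_out = V_terminal * I = 3.2574 * 4.83 = 15.73 W

15.73 W


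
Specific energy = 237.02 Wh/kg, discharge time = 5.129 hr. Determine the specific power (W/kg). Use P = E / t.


Specific power = 237.02 Wh/kg / 5.129 hr = 46.21 W/kg

46.21 W/kg


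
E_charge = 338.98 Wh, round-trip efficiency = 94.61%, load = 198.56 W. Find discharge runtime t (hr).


Step 1: E_discharge = eta/100 * E_charge = 94.61/100 * 338.98 = 320.71 Wh
Step 2: t = E_discharge / P = 320.71 / 198.56 = 1.615 hr

1.615 hr


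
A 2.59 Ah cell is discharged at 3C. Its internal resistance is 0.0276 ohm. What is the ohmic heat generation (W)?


Step 1: I = C_rate * capacity = 3 * 2.59 = 7.77 A
Step 2: Q = I^2 * R = 7.77^2 * 0.0276 = 60.373 * 0.0276 = 1.666 W

1.666 W


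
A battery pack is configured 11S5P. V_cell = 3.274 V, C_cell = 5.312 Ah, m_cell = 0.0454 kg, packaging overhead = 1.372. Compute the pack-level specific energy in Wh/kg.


Step 1: V_pack = 11 * 3.274 = 36.014 V
Step 2: C_pack = 5 * 5.312 = 26.56 Ah
Step 3: E_pack = V_pack * C_pack = 36.014 * 26.56 = 956.53 Wh
Step 4: m_pack = 11 * 5 * 0.0454 * 1.372 = 3.4259 kg
Step 5: ED = E_pack / m_pack = 956.53 / 3.4259 = 279.2 Wh/kg

279.2 Wh/kg


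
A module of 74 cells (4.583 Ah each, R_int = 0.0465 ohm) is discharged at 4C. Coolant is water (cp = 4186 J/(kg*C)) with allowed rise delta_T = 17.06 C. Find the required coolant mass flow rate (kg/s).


Step 1: I = 4 * 4.583 = 18.332 A
Step 2: Q_cell = I^2 * R = 18.332^2 * 0.0465 = 15.627 W
Step 3: Q_total = 74 * 15.627 = 1156.4 W
Step 4: m_dot = Q_total / (cp * dT) = 1156.4 / (4186 * 17.06) = 0.01619 kg/s

0.01619 kg/s


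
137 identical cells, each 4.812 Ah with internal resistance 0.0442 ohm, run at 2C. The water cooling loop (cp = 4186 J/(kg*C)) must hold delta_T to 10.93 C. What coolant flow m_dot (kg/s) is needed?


Step 1: I = 2 * 4.812 = 9.624 A
Step 2: Q_cell = I^2 * R = 9.624^2 * 0.0442 = 4.0939 W
Step 3: Q_total = 137 * 4.0939 = 560.86 W
Step 4: m_dot = Q_total / (cp * dT) = 560.86 / (4186 * 10.93) = 0.01226 kg/s

0.01226 kg/s


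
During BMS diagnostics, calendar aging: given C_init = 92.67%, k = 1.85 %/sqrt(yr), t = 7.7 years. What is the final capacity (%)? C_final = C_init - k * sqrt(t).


sqrt(t) = sqrt(7.7) = 2.7749
C_final = 92.67 - 1.85 * 2.7749 = 87.54%

87.54%


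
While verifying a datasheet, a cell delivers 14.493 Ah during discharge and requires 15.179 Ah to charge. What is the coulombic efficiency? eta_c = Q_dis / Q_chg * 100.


Coulombic efficiency = 14.493/15.179 * 100% = 95.48%

95.48%


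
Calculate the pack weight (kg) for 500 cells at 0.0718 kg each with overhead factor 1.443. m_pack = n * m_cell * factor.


m_pack = n * m_cell * overhead = 500 * 0.0718 * 1.443 = 51.80 kg

51.80 kg


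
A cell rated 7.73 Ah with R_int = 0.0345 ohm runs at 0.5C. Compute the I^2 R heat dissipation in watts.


Step 1: I = C_rate * capacity = 0.5 * 7.73 = 3.865 A
Step 2: Q = I^2 * R = 3.865^2 * 0.0345 = 14.938 * 0.0345 = 0.5154 W

0.5154 W


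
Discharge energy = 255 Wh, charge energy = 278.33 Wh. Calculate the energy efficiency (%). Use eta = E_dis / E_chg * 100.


eta_e = E_dis / E_chg * 100 = 255 / 278.33 * 100 = 91.62%

91.62%


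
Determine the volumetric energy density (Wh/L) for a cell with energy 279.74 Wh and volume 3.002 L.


Volumetric ED = 279.74 Wh / 3.002 L = 93.18 Wh/L

93.18 Wh/L


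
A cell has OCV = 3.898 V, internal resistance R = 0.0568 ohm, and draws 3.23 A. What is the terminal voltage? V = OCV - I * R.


IR drop = 3.23 * 0.0568 = 0.18346 V
V = 3.898 - 0.18346 = 3.715 V

3.715 V


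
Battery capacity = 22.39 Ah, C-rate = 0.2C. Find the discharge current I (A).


At 0.2C: I = 0.2 * 22.39 Ah = 4.478 A

4.478 A


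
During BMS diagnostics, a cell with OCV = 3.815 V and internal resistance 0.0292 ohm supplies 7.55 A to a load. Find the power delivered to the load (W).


Step 1: V_terminal = OCV - I*R = 3.815 - 7.55 * 0.0292 = 3.5945 V
Step 2: P_out = V_terminal * I = 3.5945 * 7.55 = 27.14 W

27.14 W


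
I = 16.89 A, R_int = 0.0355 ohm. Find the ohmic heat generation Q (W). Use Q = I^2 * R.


Q = I^2 * R = 16.89^2 * 0.0355 = 10.13 W

10.13 W


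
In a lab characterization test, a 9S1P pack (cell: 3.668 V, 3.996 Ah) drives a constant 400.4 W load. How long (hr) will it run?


Step 1: E_pack = Ns * V_cell * Np * C_cell = 9 * 3.668 * 1 * 3.996 = 131.92 Wh
Step 2: t = E_pack / P = 131.92 / 400.4 = 0.3295 hr

0.3295 hr


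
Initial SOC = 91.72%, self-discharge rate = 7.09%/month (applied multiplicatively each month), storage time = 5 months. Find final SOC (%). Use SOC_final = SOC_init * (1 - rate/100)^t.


decay = (1 - 7.09/100)^5 = 0.69233
SOC_final = 91.72 * 0.69233 = 63.50%

63.50%


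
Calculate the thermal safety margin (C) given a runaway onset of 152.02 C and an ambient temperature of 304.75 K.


Convert: T_ambient = 304.75 K = 31.6 C
margin = 152.02 - 31.6 = 120.42 C

120.42 C


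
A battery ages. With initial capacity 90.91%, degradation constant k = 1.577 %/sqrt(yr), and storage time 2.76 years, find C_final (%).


sqrt(t) = sqrt(2.76) = 1.6613
C_final = 90.91 - 1.577 * 1.6613 = 88.29%

88.29%


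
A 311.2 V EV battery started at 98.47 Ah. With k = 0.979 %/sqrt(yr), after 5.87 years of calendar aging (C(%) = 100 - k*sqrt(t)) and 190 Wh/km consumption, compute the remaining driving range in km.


Step 1: capacity retention = 100 - 0.979 * sqrt(5.87) = 100 - 0.979 * 2.4228 = 97.628%
Step 2: C_now = 98.47 * 97.628/100 = 96.134 Ah
Step 3: E_pack = V * C_now = 311.2 * 96.134 = 29917 Wh
Step 4: range = E_pack / consumption = 29917 / 190 = 157.5 km

157.5 km


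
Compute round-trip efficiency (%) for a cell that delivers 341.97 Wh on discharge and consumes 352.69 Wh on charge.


Round-trip efficiency = 341.97/352.69 * 100% = 96.96%

96.96%


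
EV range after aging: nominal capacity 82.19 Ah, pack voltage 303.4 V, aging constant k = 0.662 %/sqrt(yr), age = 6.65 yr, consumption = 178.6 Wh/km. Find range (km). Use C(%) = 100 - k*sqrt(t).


Step 1: capacity retention = 100 - 0.662 * sqrt(6.65) = 100 - 0.662 * 2.5788 = 98.293%
Step 2: C_now = 82.19 * 98.293/100 = 80.787 Ah
Step 3: E_pack = V * C_now = 303.4 * 80.787 = 24511 Wh
Step 4: range = E_pack / consumption = 24511 / 178.6 = 137.2 km

137.2 km


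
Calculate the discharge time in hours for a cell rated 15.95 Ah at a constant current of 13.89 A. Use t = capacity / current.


Runtime = 15.95 Ah / 13.89 A = 1.148 hr

1.148 hr


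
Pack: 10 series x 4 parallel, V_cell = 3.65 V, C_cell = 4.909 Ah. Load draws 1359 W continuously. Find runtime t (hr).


Step 1: E_pack = Ns * V_cell * Np * C_cell = 10 * 3.65 * 4 * 4.909 = 716.71 Wh
Step 2: t = E_pack / P = 716.71 / 1359 = 0.5274 hr

0.5274 hr


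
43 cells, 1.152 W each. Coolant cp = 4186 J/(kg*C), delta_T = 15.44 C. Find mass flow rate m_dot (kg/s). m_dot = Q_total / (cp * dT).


Q_total = 43 * 1.152 = 49.536 W
m_dot = Q_total / (cp * dT) = 49.536 / (4186 * 15.44) = 7.664e-04 kg/s

7.664e-04 kg/s


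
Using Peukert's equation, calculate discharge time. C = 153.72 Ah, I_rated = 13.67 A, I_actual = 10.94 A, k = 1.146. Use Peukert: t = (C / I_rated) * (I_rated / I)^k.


t_rated = C / I_rated = 153.72 / 13.67 = 11.245 hr
(I_rated/I)^k = (1.2495)^1.146 = 1.2908
t = t_rated * (I_rated/I)^k = 11.245 * 1.2908 = 14.52 hr

14.52 hr


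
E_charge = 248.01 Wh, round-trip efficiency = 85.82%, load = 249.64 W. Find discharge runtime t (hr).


Step 1: E_discharge = eta/100 * E_charge = 85.82/100 * 248.01 = 212.84 Wh
Step 2: t = E_discharge / P = 212.84 / 249.64 = 0.8526 hr

0.8526 hr


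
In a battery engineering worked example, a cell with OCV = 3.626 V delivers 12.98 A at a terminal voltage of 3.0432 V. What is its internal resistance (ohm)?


R = (OCV - V) / I = (3.626 - 3.0432) / 12.98 = 0.04490 ohm

0.04490 ohm


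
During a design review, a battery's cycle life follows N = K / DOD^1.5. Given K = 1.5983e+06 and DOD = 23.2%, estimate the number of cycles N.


Step 1: DOD^1.5 = 23.2^1.5 = 111.75
Step 2: N = 1.5983e+06 / 111.75 = 14300 cycles

14300 cycles


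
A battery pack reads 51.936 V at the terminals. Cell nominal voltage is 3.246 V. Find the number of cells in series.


Rearranging: n = V_pack / V_cell = 51.936 / 3.246 = 16 cells

16


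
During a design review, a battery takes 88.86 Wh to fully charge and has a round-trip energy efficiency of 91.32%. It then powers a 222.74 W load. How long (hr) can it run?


Step 1: E_discharge = eta/100 * E_charge = 91.32/100 * 88.86 = 81.147 Wh
Step 2: t = E_discharge / P = 81.147 / 222.74 = 0.3643 hr

0.3643 hr


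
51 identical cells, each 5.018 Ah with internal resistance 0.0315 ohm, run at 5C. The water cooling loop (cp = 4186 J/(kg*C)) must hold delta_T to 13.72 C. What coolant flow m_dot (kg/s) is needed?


Step 1: I = 5 * 5.018 = 25.09 A
Step 2: Q_cell = I^2 * R = 25.09^2 * 0.0315 = 19.83 W
Step 3: Q_total = 51 * 19.83 = 1011.3 W
Step 4: m_dot = Q_total / (cp * dT) = 1011.3 / (4186 * 13.72) = 0.01761 kg/s

0.01761 kg/s


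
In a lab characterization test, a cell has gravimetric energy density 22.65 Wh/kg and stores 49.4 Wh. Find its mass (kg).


m = E / ED = 49.4 / 22.65 = 2.181 kg

2.181 kg


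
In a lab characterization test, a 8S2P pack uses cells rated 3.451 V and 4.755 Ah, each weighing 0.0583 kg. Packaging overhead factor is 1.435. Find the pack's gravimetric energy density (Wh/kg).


Step 1: V_pack = 8 * 3.451 = 27.608 V
Step 2: C_pack = 2 * 4.755 = 9.51 Ah
Step 3: E_pack = V_pack * C_pack = 27.608 * 9.51 = 262.55 Wh
Step 4: m_pack = 8 * 2 * 0.0583 * 1.435 = 1.3386 kg
Step 5: ED = E_pack / m_pack = 262.55 / 1.3386 = 196.1 Wh/kg

196.1 Wh/kg


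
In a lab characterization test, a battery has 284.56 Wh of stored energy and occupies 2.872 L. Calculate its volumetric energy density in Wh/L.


ED = E / V = 284.56 / 2.872 = 99.08 Wh/L

99.08 Wh/L


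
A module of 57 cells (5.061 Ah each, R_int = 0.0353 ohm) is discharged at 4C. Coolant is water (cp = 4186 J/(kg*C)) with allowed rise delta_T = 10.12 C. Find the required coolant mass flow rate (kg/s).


Step 1: I = 4 * 5.061 = 20.244 A
Step 2: Q_cell = I^2 * R = 20.244^2 * 0.0353 = 14.467 W
Step 3: Q_total = 57 * 14.467 = 824.62 W
Step 4: m_dot = Q_total / (cp * dT) = 824.62 / (4186 * 10.12) = 0.01947 kg/s

0.01947 kg/s


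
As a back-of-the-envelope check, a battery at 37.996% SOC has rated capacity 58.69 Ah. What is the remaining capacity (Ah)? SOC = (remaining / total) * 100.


remaining = SOC / 100 * total = 37.996 / 100 * 58.69 = 22.30 Ah

22.30 Ah


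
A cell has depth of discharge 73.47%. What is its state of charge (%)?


SOC = 100 - DOD = 100 - 73.47 = 26.53%

26.53%


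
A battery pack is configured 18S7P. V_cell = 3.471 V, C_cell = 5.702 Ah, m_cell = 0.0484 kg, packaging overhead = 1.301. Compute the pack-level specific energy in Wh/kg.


Step 1: V_pack = 18 * 3.471 = 62.478 V
Step 2: C_pack = 7 * 5.702 = 39.914 Ah
Step 3: E_pack = V_pack * C_pack = 62.478 * 39.914 = 2493.7 Wh
Step 4: m_pack = 18 * 7 * 0.0484 * 1.301 = 7.934 kg
Step 5: ED = E_pack / m_pack = 2493.7 / 7.934 = 314.3 Wh/kg

314.3 Wh/kg


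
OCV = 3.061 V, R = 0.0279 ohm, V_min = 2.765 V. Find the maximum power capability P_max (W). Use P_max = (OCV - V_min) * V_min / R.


P_max = (OCV - V_min) * V_min / R = (3.061 - 2.765) * 2.765 / 0.0279 = 0.296 * 2.765 / 0.0279 = 29.33 W

29.33 W


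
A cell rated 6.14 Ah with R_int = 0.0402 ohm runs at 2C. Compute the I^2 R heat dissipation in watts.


Step 1: I = C_rate * capacity = 2 * 6.14 = 12.28 A
Step 2: Q = I^2 * R = 12.28^2 * 0.0402 = 150.8 * 0.0402 = 6.062 W

6.062 W


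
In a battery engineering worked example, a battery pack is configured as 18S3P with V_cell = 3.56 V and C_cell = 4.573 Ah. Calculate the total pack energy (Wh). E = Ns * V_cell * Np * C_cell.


V_pack = 18 * 3.56 = 64.08 V
C_pack = 3 * 4.573 = 13.719 Ah
E = V_pack * C_pack = 64.08 * 13.719 = 879.1 Wh

879.1 Wh


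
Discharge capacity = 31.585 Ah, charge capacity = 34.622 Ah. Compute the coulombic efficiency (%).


Coulombic efficiency = 31.585/34.622 * 100% = 91.23%

91.23%


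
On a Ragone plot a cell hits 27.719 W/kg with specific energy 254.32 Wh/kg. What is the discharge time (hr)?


t = E / P = 254.32 / 27.719 = 9.175 hr

9.175 hr


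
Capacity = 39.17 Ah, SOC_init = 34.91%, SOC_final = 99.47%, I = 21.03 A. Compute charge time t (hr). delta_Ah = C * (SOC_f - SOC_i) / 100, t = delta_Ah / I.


delta_Ah = 39.17 * (99.47 - 34.91) / 100 = 25.288 Ah
t = delta_Ah / I = 25.288 / 21.03 = 1.202 hr

1.202 hr


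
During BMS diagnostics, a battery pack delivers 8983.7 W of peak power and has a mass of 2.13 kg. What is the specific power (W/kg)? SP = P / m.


Specific power = 8983.7 W / 2.13 kg = 4218 W/kg

4218 W/kg


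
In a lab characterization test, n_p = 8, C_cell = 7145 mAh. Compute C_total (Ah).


Convert: C_cell = 7145 mAh = 7.145 Ah
C_total = 8 * 7.145 = 57.16 Ah

57.16 Ah


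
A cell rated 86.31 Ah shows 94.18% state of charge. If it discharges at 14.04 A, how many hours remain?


Step 1: remaining = SOC/100 * C_total = 94.18/100 * 86.31 = 81.287 Ah
Step 2: t = remaining / I = 81.287 / 14.04 = 5.790 hr

5.790 hr


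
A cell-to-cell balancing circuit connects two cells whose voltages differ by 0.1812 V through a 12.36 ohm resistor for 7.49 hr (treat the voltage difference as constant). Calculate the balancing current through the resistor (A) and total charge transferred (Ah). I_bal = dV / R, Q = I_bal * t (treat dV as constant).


I_bal = dV / R = 0.1812 / 12.36 = 0.01466 A
Q = I_bal * t = 0.01466 * 7.49 = 0.1098 Ah

I=0.01466 A, Q=0.1098 Ah


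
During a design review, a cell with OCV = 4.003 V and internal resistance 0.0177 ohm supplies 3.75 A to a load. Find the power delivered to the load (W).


Step 1: V_terminal = OCV - I*R = 4.003 - 3.75 * 0.0177 = 3.9366 V
Step 2: P_out = V_terminal * I = 3.9366 * 3.75 = 14.76 W

14.76 W


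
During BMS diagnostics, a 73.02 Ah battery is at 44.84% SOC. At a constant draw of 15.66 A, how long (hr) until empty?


Step 1: remaining = SOC/100 * C_total = 44.84/100 * 73.02 = 32.742 Ah
Step 2: t = remaining / I = 32.742 / 15.66 = 2.091 hr

2.091 hr


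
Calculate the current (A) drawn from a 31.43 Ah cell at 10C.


I = C_rate * capacity = 10 * 31.43 = 314.3 A

314.3 A


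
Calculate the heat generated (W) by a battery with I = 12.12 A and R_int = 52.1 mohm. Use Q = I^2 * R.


Convert: R = 52.1 mohm = 0.0521 ohm
Q = I^2 * R = 12.12^2 * 0.0521 = 7.653 W

7.653 W


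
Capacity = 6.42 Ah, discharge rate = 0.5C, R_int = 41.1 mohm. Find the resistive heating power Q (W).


Convert: R = 41.1 mohm = 0.0411 ohm
Step 1: I = C_rate * capacity = 0.5 * 6.42 = 3.21 A
Step 2: Q = I^2 * R = 3.21^2 * 0.0411 = 10.304 * 0.0411 = 0.4235 W

0.4235 W


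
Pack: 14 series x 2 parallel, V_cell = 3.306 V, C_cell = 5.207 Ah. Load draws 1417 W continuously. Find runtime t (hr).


Step 1: E_pack = Ns * V_cell * Np * C_cell = 14 * 3.306 * 2 * 5.207 = 482 Wh
Step 2: t = E_pack / P = 482 / 1417 = 0.3402 hr

0.3402 hr


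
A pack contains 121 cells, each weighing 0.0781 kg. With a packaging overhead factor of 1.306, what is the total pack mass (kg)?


m_pack = n * m_cell * overhead = 121 * 0.0781 * 1.306 = 12.34 kg

12.34 kg


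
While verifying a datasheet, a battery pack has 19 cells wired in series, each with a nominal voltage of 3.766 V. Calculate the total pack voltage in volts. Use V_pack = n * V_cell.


Series voltages add: 19 * 3.766 V = 71.554 V

71.554 V


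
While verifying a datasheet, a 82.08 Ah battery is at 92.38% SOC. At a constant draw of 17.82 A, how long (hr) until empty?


Step 1: remaining = SOC/100 * C_total = 92.38/100 * 82.08 = 75.826 Ah
Step 2: t = remaining / I = 75.826 / 17.82 = 4.255 hr

4.255 hr


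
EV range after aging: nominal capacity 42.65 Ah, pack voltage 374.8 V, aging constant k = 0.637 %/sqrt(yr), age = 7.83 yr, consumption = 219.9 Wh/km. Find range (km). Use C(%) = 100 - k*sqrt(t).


Step 1: capacity retention = 100 - 0.637 * sqrt(7.83) = 100 - 0.637 * 2.7982 = 98.218%
Step 2: C_now = 42.65 * 98.218/100 = 41.89 Ah
Step 3: E_pack = V * C_now = 374.8 * 41.89 = 15700 Wh
Step 4: range = E_pack / consumption = 15700 / 219.9 = 71.40 km

71.40 km


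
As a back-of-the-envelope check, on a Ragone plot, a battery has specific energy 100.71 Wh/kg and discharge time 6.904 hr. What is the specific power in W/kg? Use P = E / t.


Specific power = 100.71 Wh/kg / 6.904 hr = 14.59 W/kg

14.59 W/kg


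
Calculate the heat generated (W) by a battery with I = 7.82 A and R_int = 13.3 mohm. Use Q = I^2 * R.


Convert: R = 13.3 mohm = 0.0133 ohm
I^2 = 61.152
Q = 61.152 * 0.0133 = 0.8133 W

0.8133 W


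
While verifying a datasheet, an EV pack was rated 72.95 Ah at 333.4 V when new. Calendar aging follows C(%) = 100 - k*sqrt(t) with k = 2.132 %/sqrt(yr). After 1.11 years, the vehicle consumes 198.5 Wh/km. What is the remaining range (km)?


Step 1: capacity retention = 100 - 2.132 * sqrt(1.11) = 100 - 2.132 * 1.0536 = 97.754%
Step 2: C_now = 72.95 * 97.754/100 = 71.312 Ah
Step 3: E_pack = V * C_now = 333.4 * 71.312 = 23775 Wh
Step 4: range = E_pack / consumption = 23775 / 198.5 = 119.8 km

119.8 km


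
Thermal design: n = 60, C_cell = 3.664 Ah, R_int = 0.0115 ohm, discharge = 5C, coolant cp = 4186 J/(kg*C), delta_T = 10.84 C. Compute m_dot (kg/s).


Step 1: I = 5 * 3.664 = 18.32 A
Step 2: Q_cell = I^2 * R = 18.32^2 * 0.0115 = 3.8597 W
Step 3: Q_total = 60 * 3.8597 = 231.58 W
Step 4: m_dot = Q_total / (cp * dT) = 231.58 / (4186 * 10.84) = 0.005104 kg/s

0.005104 kg/s


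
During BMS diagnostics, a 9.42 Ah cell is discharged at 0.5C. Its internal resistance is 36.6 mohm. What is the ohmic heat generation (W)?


Convert: R = 36.6 mohm = 0.0366 ohm
Step 1: I = C_rate * capacity = 0.5 * 9.42 = 4.71 A
Step 2: Q = I^2 * R = 4.71^2 * 0.0366 = 22.184 * 0.0366 = 0.8119 W

0.8119 W


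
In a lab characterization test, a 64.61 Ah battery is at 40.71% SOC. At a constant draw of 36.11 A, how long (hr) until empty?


Step 1: remaining = SOC/100 * C_total = 40.71/100 * 64.61 = 26.303 Ah
Step 2: t = remaining / I = 26.303 / 36.11 = 0.7284 hr

0.7284 hr


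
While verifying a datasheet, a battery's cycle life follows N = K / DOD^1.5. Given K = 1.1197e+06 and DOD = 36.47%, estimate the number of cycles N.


DOD^1.5 = 220.24
N = K / DOD^1.5 = 1.1197e+06 / 220.24 = 5084

5084 cycles


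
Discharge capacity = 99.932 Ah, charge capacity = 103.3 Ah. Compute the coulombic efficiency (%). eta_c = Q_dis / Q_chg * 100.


Coulombic efficiency = 99.932/103.3 * 100% = 96.74%

96.74%


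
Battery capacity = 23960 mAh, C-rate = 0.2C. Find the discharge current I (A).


Convert: capacity = 23960 mAh = 23.96 Ah
At 0.2C: I = 0.2 * 23.96 Ah = 4.792 A

4.792 A


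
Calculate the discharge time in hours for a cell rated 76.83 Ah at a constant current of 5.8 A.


Runtime = 76.83 Ah / 5.8 A = 13.25 hr

13.25 hr


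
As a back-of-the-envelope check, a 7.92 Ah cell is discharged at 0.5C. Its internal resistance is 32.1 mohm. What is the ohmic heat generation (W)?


Convert: R = 32.1 mohm = 0.0321 ohm
Step 1: I = C_rate * capacity = 0.5 * 7.92 = 3.96 A
Step 2: Q = I^2 * R = 3.96^2 * 0.0321 = 15.682 * 0.0321 = 0.5034 W

0.5034 W


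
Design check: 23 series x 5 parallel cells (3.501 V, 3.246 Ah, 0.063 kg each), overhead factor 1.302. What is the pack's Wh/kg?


Step 1: V_pack = 23 * 3.501 = 80.523 V
Step 2: C_pack = 5 * 3.246 = 16.23 Ah
Step 3: E_pack = V_pack * C_pack = 80.523 * 16.23 = 1306.9 Wh
Step 4: m_pack = 23 * 5 * 0.063 * 1.302 = 9.433 kg
Step 5: ED = E_pack / m_pack = 1306.9 / 9.433 = 138.5 Wh/kg

138.5 Wh/kg


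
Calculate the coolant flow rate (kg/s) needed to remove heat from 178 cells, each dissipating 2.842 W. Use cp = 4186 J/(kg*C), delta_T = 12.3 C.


Q_total = 178 * 2.842 = 505.88 W
m_dot = Q_total / (cp * dT) = 505.88 / (4186 * 12.3) = 0.009825 kg/s

0.009825 kg/s
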